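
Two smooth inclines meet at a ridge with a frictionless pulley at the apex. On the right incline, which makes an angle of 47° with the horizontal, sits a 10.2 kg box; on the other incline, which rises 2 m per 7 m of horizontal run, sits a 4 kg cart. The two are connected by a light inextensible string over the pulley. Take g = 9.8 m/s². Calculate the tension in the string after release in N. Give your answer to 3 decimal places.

28.329 N

Resolve each weight along its own incline: the 10.2 kg mass has component 10.2 × 9.8 × sin 47° = 73.106 N down its slope, and the 4 kg mass has 4 × 9.8 × sin 15.95° = 10.769 N down its slope.
The 10.2 kg side's 73.106 N exceeds the other side's 10.769 N, so that mass slides down and the 4 kg mass slides up. Taking that direction as positive, Newton's second law for the whole system gives 73.106 − 10.769 = (10.2 + 4) a, so a = 62.337 / 14.2 = 4.3899 m/s².
For the 4 kg mass (up-slope positive): T − 10.769 = 4 × 4.3899, so T = 28.329 N.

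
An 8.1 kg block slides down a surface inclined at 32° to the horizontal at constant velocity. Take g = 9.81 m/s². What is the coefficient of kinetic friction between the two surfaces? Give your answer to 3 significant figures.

At constant velocity the net force along the incline is zero: mg sin 32° = μ mg cos 32°.
So μ = tan 32° = 0.5299 / 0.8480 = 0.6249.

0.625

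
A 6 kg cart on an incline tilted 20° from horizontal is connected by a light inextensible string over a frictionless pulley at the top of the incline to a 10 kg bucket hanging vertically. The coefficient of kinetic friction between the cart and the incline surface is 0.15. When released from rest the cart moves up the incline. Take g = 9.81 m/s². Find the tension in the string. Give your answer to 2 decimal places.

54.55 N

For the cart on the incline: the weight component along the slope is m₁g sin 20° = 6 × 9.81 × 0.3420 = 20.130 N and the normal force is N = m₁g cos 20° = 55.310 N.
Kinetic friction opposes the cart's motion up the incline: f = μN = 0.15 × 55.310 = 8.296 N acting down the slope.
Newton's second law for the cart (up-slope positive): T − 20.130 − 8.296 = 6 a. For the hanging bucket (downward positive): 10 × 9.81 − T = 10 a.
Adding the two equations eliminates T: 69.674 = 16 a, so a = 4.3546 m/s².
Then from the hanging bucket's equation, T = 10 × (9.81 − 4.3546) = 54.554 N.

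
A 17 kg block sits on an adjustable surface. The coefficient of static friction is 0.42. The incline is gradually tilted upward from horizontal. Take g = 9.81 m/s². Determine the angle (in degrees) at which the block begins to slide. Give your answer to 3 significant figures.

22.8°

At the threshold of sliding, static friction is at its maximum μ_s N and exactly balances the weight component along the incline: mg sin θ = μ_s mg cos θ.
Hence tan θ = μ_s = 0.42, so θ = arctan(0.42) = 22.7824°.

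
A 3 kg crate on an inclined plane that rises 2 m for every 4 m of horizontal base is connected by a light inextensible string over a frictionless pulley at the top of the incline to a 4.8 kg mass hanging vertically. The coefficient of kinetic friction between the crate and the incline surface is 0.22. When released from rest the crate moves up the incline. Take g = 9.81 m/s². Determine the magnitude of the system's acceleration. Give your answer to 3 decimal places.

3.607 m/s²

For the crate on the incline: the weight component along the slope is m₁g sin 26.57° = 3 × 9.81 × 0.4472 = 13.161 N and the normal force is N = m₁g cos 26.57° = 26.323 N.
Kinetic friction opposes the crate's motion up the incline: f = μN = 0.22 × 26.323 = 5.791 N acting down the slope.
Newton's second law for the crate (up-slope positive): T − 13.161 − 5.791 = 3 a. For the hanging mass (downward positive): 4.8 × 9.81 − T = 4.8 a.
Adding the two equations eliminates T: 28.136 = 7.8 a, so a = 3.6072 m/s².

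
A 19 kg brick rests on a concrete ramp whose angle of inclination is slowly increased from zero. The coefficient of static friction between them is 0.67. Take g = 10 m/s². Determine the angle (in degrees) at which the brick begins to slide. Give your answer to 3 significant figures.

At the threshold of sliding, static friction is at its maximum μ_s N and exactly balances the weight component along the incline: mg sin θ = μ_s mg cos θ.
Hence tan θ = μ_s = 0.67, so θ = arctan(0.67) = 33.8221°.

33.8°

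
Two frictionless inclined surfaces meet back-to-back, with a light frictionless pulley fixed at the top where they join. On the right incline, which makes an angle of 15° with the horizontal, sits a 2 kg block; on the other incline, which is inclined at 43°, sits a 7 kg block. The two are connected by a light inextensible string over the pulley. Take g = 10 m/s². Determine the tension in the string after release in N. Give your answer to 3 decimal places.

14.635 N

Resolve each weight along its own incline: the 2 kg mass has component 2 × 10 × sin 15° = 5.176 N down its slope, and the 7 kg mass has 7 × 10 × sin 43° = 47.740 N down its slope.
The 7 kg side's 47.740 N exceeds the other side's 5.176 N, so that mass slides down and the 2 kg mass slides up. Taking that direction as positive, Newton's second law for the whole system gives 47.740 − 5.176 = (2 + 7) a, so a = 42.564 / 9 = 4.7293 m/s².
For the 2 kg mass (up-slope positive): T − 5.176 = 2 × 4.7293, so T = 14.635 N.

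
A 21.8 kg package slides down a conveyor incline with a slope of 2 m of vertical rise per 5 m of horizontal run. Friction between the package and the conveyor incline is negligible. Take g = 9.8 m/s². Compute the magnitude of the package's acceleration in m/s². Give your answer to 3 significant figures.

3.64 m/s²

Resolving the weight along the incline: the component pulling the package down the slope is mg sin 21.80° = 21.8 × 9.8 × 0.3714 = 79.346 N, and the normal force is N = mg cos 21.80° = 21.8 × 9.8 × 0.9285 = 198.365 N.
With no friction the net force along the incline is 79.346 N, so a = g sin 21.80° = 79.346 / 21.8 = 3.6397 m/s².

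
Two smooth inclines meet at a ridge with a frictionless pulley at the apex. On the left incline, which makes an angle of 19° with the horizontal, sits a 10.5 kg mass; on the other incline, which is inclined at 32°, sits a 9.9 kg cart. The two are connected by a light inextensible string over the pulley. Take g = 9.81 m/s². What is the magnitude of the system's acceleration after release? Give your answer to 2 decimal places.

Resolve each weight along its own incline: the 10.5 kg mass has component 10.5 × 9.81 × sin 19° = 33.535 N down its slope, and the 9.9 kg mass has 9.9 × 9.81 × sin 32° = 51.465 N down its slope.
The 9.9 kg side's 51.465 N exceeds the other side's 33.535 N, so that mass slides down and the 10.5 kg mass slides up. Taking that direction as positive, Newton's second law for the whole system gives 51.465 − 33.535 = (10.5 + 9.9) a, so a = 17.930 / 20.4 = 0.8789 m/s².

0.88 m/s²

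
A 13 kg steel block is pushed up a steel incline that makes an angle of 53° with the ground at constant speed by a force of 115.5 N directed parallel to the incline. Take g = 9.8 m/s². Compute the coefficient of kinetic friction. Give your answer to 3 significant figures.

At constant speed ΣF = 0 along the incline. The applied 115.5 N acts up the slope; the weight component mg sin 53° = 101.746 N and kinetic friction μN both act down the slope.
So 115.5 = 101.746 + μ × 76.671, giving μ = (115.5 − 101.746) / 76.671 = 0.1794.

0.179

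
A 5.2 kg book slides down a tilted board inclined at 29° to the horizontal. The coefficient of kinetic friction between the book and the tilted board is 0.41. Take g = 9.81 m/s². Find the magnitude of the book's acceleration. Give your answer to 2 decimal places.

1.24 m/s²

Resolving the weight along the incline: the component pulling the book down the slope is mg sin 29° = 5.2 × 9.81 × 0.4848 = 24.731 N, and the normal force is N = mg cos 29° = 5.2 × 9.81 × 0.8746 = 44.615 N.
Kinetic friction acts up the slope with magnitude f = μN = 0.41 × 44.615 = 18.292 N.
Net force along the incline is 24.731 − 18.292 = 6.439 N, so a = 6.439 / 5.2 = 1.2383 m/s².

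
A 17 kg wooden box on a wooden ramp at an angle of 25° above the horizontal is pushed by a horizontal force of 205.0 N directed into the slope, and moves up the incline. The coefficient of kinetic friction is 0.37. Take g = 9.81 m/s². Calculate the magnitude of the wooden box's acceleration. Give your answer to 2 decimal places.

1.61 m/s²

The horizontal push has components F cos 25° = 205.0 × 0.9063 = 185.791 N up the incline and F sin 25° = 205.0 × 0.4226 = 86.633 N pressing into the surface.
The normal force is therefore N = mg cos 25° + F sin 25° = 151.144 + 86.633 = 237.777 N, and kinetic friction down the slope is μN = 0.37 × 237.777 = 87.977 N.
Along the incline: F cos 25° − mg sin 25° − μN = ma, so 185.791 − 70.477 − 87.977 = 17 a, giving a = 1.6081 m/s².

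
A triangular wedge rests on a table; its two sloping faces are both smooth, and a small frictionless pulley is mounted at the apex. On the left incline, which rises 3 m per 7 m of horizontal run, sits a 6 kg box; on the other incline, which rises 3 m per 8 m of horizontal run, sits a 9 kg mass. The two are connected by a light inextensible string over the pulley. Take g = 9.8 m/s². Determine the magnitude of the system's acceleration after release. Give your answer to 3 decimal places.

0.520 m/s²

Resolve each weight along its own incline: the 6 kg mass has component 6 × 9.8 × sin 23.20° = 23.162 N down its slope, and the 9 kg mass has 9 × 9.8 × sin 20.56° = 30.969 N down its slope.
The 9 kg side's 30.969 N exceeds the other side's 23.162 N, so that mass slides down and the 6 kg mass slides up. Taking that direction as positive, Newton's second law for the whole system gives 30.969 − 23.162 = (6 + 9) a, so a = 7.807 / 15 = 0.5205 m/s².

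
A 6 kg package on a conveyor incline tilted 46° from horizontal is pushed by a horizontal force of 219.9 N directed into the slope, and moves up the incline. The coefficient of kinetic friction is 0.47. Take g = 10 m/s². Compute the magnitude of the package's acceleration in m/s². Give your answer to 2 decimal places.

2.61 m/s²

The horizontal push has components F cos 46° = 219.9 × 0.6947 = 152.765 N up the incline and F sin 46° = 219.9 × 0.7193 = 158.174 N pressing into the surface.
The normal force is therefore N = mg cos 46° + F sin 46° = 41.682 + 158.174 = 199.856 N, and kinetic friction down the slope is μN = 0.47 × 199.856 = 93.932 N.
Along the incline: F cos 46° − mg sin 46° − μN = ma, so 152.765 − 43.158 − 93.932 = 6 a, giving a = 2.6125 m/s².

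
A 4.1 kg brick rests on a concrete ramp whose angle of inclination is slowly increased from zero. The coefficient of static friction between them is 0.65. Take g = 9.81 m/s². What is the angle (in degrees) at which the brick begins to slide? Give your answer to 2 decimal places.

At the threshold of sliding, static friction is at its maximum μ_s N and exactly balances the weight component along the incline: mg sin θ = μ_s mg cos θ.
Hence tan θ = μ_s = 0.65, so θ = arctan(0.65) = 33.0239°.

33.02°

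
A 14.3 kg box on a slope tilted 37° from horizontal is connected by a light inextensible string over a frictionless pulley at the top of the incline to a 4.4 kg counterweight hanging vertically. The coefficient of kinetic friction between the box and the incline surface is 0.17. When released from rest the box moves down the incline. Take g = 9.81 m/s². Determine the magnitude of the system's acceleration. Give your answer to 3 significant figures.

1.19 m/s²

For the box on the incline: the weight component along the slope is m₁g sin 37° = 14.3 × 9.81 × 0.6018 = 84.422 N and the normal force is N = m₁g cos 37° = 112.035 N.
Kinetic friction opposes the box's motion down the incline: f = μN = 0.17 × 112.035 = 19.046 N acting up the slope.
Newton's second law for the box (down-slope positive): 84.422 − 19.046 − T = 14.3 a. For the hanging counterweight (upward positive): T − 4.4 × 9.81 = 4.4 a.
Adding the two equations eliminates T: 22.212 = 18.7 a, so a = 1.1878 m/s².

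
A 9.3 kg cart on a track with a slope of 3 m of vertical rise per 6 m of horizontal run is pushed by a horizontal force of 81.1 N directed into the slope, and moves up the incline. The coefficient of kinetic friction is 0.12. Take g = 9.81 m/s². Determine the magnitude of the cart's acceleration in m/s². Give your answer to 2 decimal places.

1.89 m/s²

The horizontal push has components F cos 26.57° = 81.1 × 0.8944 = 72.536 N up the incline and F sin 26.57° = 81.1 × 0.4472 = 36.268 N pressing into the surface.
The normal force is therefore N = mg cos 26.57° + F sin 26.57° = 81.599 + 36.268 = 117.867 N, and kinetic friction down the slope is μN = 0.12 × 117.867 = 14.144 N.
Along the incline: F cos 26.57° − mg sin 26.57° − μN = ma, so 72.536 − 40.799 − 14.144 = 9.3 a, giving a = 1.8917 m/s².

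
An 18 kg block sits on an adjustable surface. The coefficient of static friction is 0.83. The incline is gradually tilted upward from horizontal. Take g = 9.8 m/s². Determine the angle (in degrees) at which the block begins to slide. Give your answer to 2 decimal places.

39.69°

At the threshold of sliding, static friction is at its maximum μ_s N and exactly balances the weight component along the incline: mg sin θ = μ_s mg cos θ.
Hence tan θ = μ_s = 0.83, so θ = arctan(0.83) = 39.6927°.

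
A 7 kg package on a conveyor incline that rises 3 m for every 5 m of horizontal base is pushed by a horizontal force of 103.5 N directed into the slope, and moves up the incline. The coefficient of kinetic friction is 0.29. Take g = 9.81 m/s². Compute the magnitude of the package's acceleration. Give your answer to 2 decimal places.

2.99 m/s²

The horizontal push has components F cos 30.96° = 103.5 × 0.8575 = 88.751 N up the incline and F sin 30.96° = 103.5 × 0.5145 = 53.251 N pressing into the surface.
The normal force is therefore N = mg cos 30.96° + F sin 30.96° = 58.885 + 53.251 = 112.136 N, and kinetic friction down the slope is μN = 0.29 × 112.136 = 32.519 N.
Along the incline: F cos 30.96° − mg sin 30.96° − μN = ma, so 88.751 − 35.331 − 32.519 = 7 a, giving a = 2.9859 m/s².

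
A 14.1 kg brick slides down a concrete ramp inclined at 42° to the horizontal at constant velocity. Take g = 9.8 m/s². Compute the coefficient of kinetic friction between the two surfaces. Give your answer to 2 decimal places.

0.90

At constant velocity the net force along the incline is zero: mg sin 42° = μ mg cos 42°.
So μ = tan 42° = 0.6691 / 0.7431 = 0.9004.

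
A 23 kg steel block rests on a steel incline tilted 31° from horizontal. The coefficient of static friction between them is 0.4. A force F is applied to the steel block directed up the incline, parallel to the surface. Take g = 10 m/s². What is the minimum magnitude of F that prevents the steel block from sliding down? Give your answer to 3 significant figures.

39.6 N

The normal force is N = mg cos 31° = 197.148 N. With F at its minimum the steel block is on the verge of sliding down, so static friction is at its maximum μ_s N = 0.4 × 197.148 = 78.859 N and acts up the slope.
Equilibrium along the incline: F + μ_s N = mg sin 31°, so F = 118.459 − 78.859 = 39.600 N.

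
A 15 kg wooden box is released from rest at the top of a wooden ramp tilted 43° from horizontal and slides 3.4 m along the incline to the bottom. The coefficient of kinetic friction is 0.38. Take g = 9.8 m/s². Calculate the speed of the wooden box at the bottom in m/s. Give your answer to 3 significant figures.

The weight component along the incline is mg sin 43° = 100.254 N and the normal force is N = mg cos 43° = 107.509 N.
Friction up the slope is f = μN = 0.38 × 107.509 = 40.853 N, so the net downslope force is 100.254 − 40.853 = 59.401 N and a = 59.401 / 15 = 3.9601 m/s².
Starting from rest over a distance of 3.4 m, v² = 2aL = 2 × 3.9601 × 3.4 = 26.9287, so v = 5.1893 m/s.

5.19 m/s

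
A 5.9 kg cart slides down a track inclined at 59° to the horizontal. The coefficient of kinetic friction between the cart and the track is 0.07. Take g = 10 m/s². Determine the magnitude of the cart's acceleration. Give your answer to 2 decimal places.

8.21 m/s²

Resolving the weight along the incline: the component pulling the cart down the slope is mg sin 59° = 5.9 × 10 × 0.8572 = 50.575 N, and the normal force is N = mg cos 59° = 5.9 × 10 × 0.5150 = 30.385 N.
Kinetic friction acts up the slope with magnitude f = μN = 0.07 × 30.385 = 2.127 N.
Net force along the incline is 50.575 − 2.127 = 48.448 N, so a = 48.448 / 5.9 = 8.2115 m/s².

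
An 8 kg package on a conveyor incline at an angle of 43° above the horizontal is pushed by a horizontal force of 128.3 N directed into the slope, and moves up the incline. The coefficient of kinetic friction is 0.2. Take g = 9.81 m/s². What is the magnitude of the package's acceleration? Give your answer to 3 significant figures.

1.42 m/s²

The horizontal push has components F cos 43° = 128.3 × 0.7314 = 93.839 N up the incline and F sin 43° = 128.3 × 0.6820 = 87.501 N pressing into the surface.
The normal force is therefore N = mg cos 43° + F sin 43° = 57.400 + 87.501 = 144.901 N, and kinetic friction down the slope is μN = 0.2 × 144.901 = 28.980 N.
Along the incline: F cos 43° − mg sin 43° − μN = ma, so 93.839 − 53.523 − 28.980 = 8 a, giving a = 1.4170 m/s².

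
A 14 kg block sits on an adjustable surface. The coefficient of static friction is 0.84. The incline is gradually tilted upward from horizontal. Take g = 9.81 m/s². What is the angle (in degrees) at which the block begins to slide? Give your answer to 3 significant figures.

At the threshold of sliding, static friction is at its maximum μ_s N and exactly balances the weight component along the incline: mg sin θ = μ_s mg cos θ.
Hence tan θ = μ_s = 0.84, so θ = arctan(0.84) = 40.0303°.

40.0°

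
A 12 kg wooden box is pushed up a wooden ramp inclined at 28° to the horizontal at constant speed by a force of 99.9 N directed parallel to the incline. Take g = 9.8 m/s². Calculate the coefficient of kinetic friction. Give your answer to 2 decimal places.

At constant speed ΣF = 0 along the incline. The applied 99.9 N acts up the slope; the weight component mg sin 28° = 55.210 N and kinetic friction μN both act down the slope.
So 99.9 = 55.210 + μ × 103.835, giving μ = (99.9 − 55.210) / 103.835 = 0.4304.

0.43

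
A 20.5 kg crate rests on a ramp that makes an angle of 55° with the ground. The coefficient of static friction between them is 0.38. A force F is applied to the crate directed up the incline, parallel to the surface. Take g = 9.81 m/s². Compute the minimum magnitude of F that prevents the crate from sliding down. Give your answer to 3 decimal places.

The normal force is N = mg cos 55° = 115.349 N. With F at its minimum the crate is on the verge of sliding down, so static friction is at its maximum μ_s N = 0.38 × 115.349 = 43.833 N and acts up the slope.
Equilibrium along the incline: F + μ_s N = mg sin 55°, so F = 164.736 − 43.833 = 120.903 N.

120.903 N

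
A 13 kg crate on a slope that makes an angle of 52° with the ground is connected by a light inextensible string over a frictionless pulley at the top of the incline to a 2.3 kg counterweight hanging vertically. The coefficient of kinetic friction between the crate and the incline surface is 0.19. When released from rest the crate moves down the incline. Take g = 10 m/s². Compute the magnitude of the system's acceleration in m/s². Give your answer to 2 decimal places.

4.20 m/s²

For the crate on the incline: the weight component along the slope is m₁g sin 52° = 13 × 10 × 0.7880 = 102.440 N and the normal force is N = m₁g cos 52° = 80.036 N.
Kinetic friction opposes the crate's motion down the incline: f = μN = 0.19 × 80.036 = 15.207 N acting up the slope.
Newton's second law for the crate (down-slope positive): 102.440 − 15.207 − T = 13 a. For the hanging counterweight (upward positive): T − 2.3 × 10 = 2.3 a.
Adding the two equations eliminates T: 64.233 = 15.3 a, so a = 4.1982 m/s².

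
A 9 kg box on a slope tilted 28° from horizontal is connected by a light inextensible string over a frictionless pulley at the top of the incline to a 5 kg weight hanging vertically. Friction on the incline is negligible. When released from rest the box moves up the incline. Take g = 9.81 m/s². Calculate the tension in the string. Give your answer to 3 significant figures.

For the box on the incline: the weight component along the slope is m₁g sin 28° = 9 × 9.81 × 0.4695 = 41.452 N and the normal force is N = m₁g cos 28° = 77.955 N.
Newton's second law for the box (up-slope positive): T − 41.452 = 9 a. For the hanging weight (downward positive): 5 × 9.81 − T = 5 a.
Adding the two equations eliminates T: 7.598 = 14 a, so a = 0.5427 m/s².
Then from the hanging weight's equation, T = 5 × (9.81 − 0.5427) = 46.337 N.

46.3 N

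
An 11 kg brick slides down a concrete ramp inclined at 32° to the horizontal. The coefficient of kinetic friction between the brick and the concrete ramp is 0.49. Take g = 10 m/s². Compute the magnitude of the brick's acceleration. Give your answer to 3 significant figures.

1.14 m/s²

Resolving the weight along the incline: the component pulling the brick down the slope is mg sin 32° = 11 × 10 × 0.5299 = 58.289 N, and the normal force is N = mg cos 32° = 11 × 10 × 0.8480 = 93.280 N.
Kinetic friction acts up the slope with magnitude f = μN = 0.49 × 93.280 = 45.707 N.
Net force along the incline is 58.289 − 45.707 = 12.582 N, so a = 12.582 / 11 = 1.1438 m/s².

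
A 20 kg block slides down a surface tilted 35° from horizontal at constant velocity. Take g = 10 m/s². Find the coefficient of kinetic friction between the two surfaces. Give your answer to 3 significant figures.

At constant velocity the net force along the incline is zero: mg sin 35° = μ mg cos 35°.
So μ = tan 35° = 0.5736 / 0.8192 = 0.7002.

0.700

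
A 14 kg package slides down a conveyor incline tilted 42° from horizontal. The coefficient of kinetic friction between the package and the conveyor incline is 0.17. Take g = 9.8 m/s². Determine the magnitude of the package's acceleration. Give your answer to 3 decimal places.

Resolving the weight along the incline: the component pulling the package down the slope is mg sin 42° = 14 × 9.8 × 0.6691 = 91.801 N, and the normal force is N = mg cos 42° = 14 × 9.8 × 0.7431 = 101.953 N.
Kinetic friction acts up the slope with magnitude f = μN = 0.17 × 101.953 = 17.332 N.
Net force along the incline is 91.801 − 17.332 = 74.469 N, so a = 74.469 / 14 = 5.3192 m/s².

5.319 m/s²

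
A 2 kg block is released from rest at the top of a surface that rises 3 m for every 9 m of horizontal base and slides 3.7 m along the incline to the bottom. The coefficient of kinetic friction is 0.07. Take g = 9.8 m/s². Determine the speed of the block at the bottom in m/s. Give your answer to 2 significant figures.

4.3 m/s

The weight component along the incline is mg sin 18.43° = 6.198 N and the normal force is N = mg cos 18.43° = 18.594 N.
Friction up the slope is f = μN = 0.07 × 18.594 = 1.302 N, so the net downslope force is 6.198 − 1.302 = 4.896 N and a = 4.896 / 2 = 2.4480 m/s².
Starting from rest over a distance of 3.7 m, v² = 2aL = 2 × 2.4480 × 3.7 = 18.1152, so v = 4.2562 m/s.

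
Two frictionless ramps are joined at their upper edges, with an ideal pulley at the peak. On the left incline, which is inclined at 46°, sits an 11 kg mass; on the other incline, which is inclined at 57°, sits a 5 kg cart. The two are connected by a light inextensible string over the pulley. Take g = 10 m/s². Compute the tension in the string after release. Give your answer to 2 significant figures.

54 N

Resolve each weight along its own incline: the 11 kg mass has component 11 × 10 × sin 46° = 79.127 N down its slope, and the 5 kg mass has 5 × 10 × sin 57° = 41.934 N down its slope.
The 11 kg side's 79.127 N exceeds the other side's 41.934 N, so that mass slides down and the 5 kg mass slides up. Taking that direction as positive, Newton's second law for the whole system gives 79.127 − 41.934 = (11 + 5) a, so a = 37.193 / 16 = 2.3246 m/s².
For the 5 kg mass (up-slope positive): T − 41.934 = 5 × 2.3246, so T = 53.557 N.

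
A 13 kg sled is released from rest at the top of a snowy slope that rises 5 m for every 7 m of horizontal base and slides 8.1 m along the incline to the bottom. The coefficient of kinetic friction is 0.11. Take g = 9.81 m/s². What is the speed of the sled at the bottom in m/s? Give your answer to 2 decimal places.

The weight component along the incline is mg sin 35.54° = 74.125 N and the normal force is N = mg cos 35.54° = 103.775 N.
Friction up the slope is f = μN = 0.11 × 103.775 = 11.415 N, so the net downslope force is 74.125 − 11.415 = 62.710 N and a = 62.710 / 13 = 4.8238 m/s².
Starting from rest over a distance of 8.1 m, v² = 2aL = 2 × 4.8238 × 8.1 = 78.1456, so v = 8.8400 m/s.

8.84 m/s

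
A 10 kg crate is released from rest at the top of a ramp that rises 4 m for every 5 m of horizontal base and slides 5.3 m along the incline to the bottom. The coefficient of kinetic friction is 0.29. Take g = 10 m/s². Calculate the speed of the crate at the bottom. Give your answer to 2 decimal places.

The weight component along the incline is mg sin 38.66° = 62.470 N and the normal force is N = mg cos 38.66° = 78.087 N.
Friction up the slope is f = μN = 0.29 × 78.087 = 22.645 N, so the net downslope force is 62.470 − 22.645 = 39.825 N and a = 39.825 / 10 = 3.9825 m/s².
Starting from rest over a distance of 5.3 m, v² = 2aL = 2 × 3.9825 × 5.3 = 42.2145, so v = 6.4973 m/s.

6.50 m/s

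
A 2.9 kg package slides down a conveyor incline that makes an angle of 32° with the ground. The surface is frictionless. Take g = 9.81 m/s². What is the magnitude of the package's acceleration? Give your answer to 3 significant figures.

5.20 m/s²

Resolving the weight along the incline: the component pulling the package down the slope is mg sin 32° = 2.9 × 9.81 × 0.5299 = 15.075 N, and the normal force is N = mg cos 32° = 2.9 × 9.81 × 0.8480 = 24.125 N.
With no friction the net force along the incline is 15.075 N, so a = g sin 32° = 15.075 / 2.9 = 5.1983 m/s².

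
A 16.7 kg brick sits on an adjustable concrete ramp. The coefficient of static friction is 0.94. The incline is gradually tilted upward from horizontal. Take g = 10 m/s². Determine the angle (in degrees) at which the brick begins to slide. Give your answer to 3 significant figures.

At the threshold of sliding, static friction is at its maximum μ_s N and exactly balances the weight component along the incline: mg sin θ = μ_s mg cos θ.
Hence tan θ = μ_s = 0.94, so θ = arctan(0.94) = 43.2285°.

43.2°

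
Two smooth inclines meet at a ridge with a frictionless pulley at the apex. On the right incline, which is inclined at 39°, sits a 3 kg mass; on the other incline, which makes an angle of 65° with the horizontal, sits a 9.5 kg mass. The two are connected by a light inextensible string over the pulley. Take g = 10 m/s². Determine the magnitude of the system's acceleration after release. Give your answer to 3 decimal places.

5.378 m/s²

Resolve each weight along its own incline: the 3 kg mass has component 3 × 10 × sin 39° = 18.880 N down its slope, and the 9.5 kg mass has 9.5 × 10 × sin 65° = 86.099 N down its slope.
The 9.5 kg side's 86.099 N exceeds the other side's 18.880 N, so that mass slides down and the 3 kg mass slides up. Taking that direction as positive, Newton's second law for the whole system gives 86.099 − 18.880 = (3 + 9.5) a, so a = 67.219 / 12.5 = 5.3775 m/s².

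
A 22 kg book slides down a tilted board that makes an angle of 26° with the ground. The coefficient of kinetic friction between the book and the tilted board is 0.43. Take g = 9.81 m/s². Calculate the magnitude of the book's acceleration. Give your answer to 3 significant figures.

0.509 m/s²

Resolving the weight along the incline: the component pulling the book down the slope is mg sin 26° = 22 × 9.81 × 0.4384 = 94.615 N, and the normal force is N = mg cos 26° = 22 × 9.81 × 0.8988 = 193.979 N.
Kinetic friction acts up the slope with magnitude f = μN = 0.43 × 193.979 = 83.411 N.
Net force along the incline is 94.615 − 83.411 = 11.204 N, so a = 11.204 / 22 = 0.5093 m/s².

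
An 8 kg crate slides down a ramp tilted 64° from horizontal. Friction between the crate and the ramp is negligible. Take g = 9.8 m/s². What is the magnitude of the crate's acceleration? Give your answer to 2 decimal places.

Resolving the weight along the incline: the component pulling the crate down the slope is mg sin 64° = 8 × 9.8 × 0.8988 = 70.466 N, and the normal force is N = mg cos 64° = 8 × 9.8 × 0.4384 = 34.371 N.
With no friction the net force along the incline is 70.466 N, so a = g sin 64° = 70.466 / 8 = 8.8082 m/s².

8.81 m/s²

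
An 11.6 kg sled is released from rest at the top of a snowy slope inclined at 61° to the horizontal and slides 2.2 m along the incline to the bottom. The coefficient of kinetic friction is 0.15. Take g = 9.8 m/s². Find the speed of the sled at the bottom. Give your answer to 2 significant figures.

The weight component along the incline is mg sin 61° = 99.427 N and the normal force is N = mg cos 61° = 55.113 N.
Friction up the slope is f = μN = 0.15 × 55.113 = 8.267 N, so the net downslope force is 99.427 − 8.267 = 91.160 N and a = 91.160 / 11.6 = 7.8586 m/s².
Starting from rest over a distance of 2.2 m, v² = 2aL = 2 × 7.8586 × 2.2 = 34.5778, so v = 5.8803 m/s.

5.9 m/s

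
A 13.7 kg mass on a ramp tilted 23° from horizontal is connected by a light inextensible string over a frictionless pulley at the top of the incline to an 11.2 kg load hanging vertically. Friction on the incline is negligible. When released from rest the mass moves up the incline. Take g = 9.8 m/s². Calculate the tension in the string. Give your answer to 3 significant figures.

For the mass on the incline: the weight component along the slope is m₁g sin 23° = 13.7 × 9.8 × 0.3907 = 52.455 N and the normal force is N = m₁g cos 23° = 123.587 N.
Newton's second law for the mass (up-slope positive): T − 52.455 = 13.7 a. For the hanging load (downward positive): 11.2 × 9.8 − T = 11.2 a.
Adding the two equations eliminates T: 57.305 = 24.9 a, so a = 2.3014 m/s².
Then from the hanging load's equation, T = 11.2 × (9.8 − 2.3014) = 83.984 N.

84.0 N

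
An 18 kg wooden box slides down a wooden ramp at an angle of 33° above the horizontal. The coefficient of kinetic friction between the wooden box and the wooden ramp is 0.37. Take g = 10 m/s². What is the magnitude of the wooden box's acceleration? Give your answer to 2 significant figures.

Resolving the weight along the incline: the component pulling the wooden box down the slope is mg sin 33° = 18 × 10 × 0.5446 = 98.028 N, and the normal force is N = mg cos 33° = 18 × 10 × 0.8387 = 150.966 N.
Kinetic friction acts up the slope with magnitude f = μN = 0.37 × 150.966 = 55.857 N.
Net force along the incline is 98.028 − 55.857 = 42.171 N, so a = 42.171 / 18 = 2.3428 m/s².

2.3 m/s²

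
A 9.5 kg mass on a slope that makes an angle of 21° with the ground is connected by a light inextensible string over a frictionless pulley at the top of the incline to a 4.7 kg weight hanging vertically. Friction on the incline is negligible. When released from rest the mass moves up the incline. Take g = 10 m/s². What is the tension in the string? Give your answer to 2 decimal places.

42.71 N

For the mass on the incline: the weight component along the slope is m₁g sin 21° = 9.5 × 10 × 0.3584 = 34.048 N and the normal force is N = m₁g cos 21° = 88.690 N.
Newton's second law for the mass (up-slope positive): T − 34.048 = 9.5 a. For the hanging weight (downward positive): 4.7 × 10 − T = 4.7 a.
Adding the two equations eliminates T: 12.952 = 14.2 a, so a = 0.9121 m/s².
Then from the hanging weight's equation, T = 4.7 × (10 − 0.9121) = 42.713 N.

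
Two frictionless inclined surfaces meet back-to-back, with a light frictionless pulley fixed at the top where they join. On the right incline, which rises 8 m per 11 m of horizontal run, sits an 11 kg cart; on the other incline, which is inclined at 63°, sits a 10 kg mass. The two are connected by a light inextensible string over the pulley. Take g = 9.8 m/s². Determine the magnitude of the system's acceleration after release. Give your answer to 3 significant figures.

Resolve each weight along its own incline: the 11 kg mass has component 11 × 9.8 × sin 36.03° = 63.405 N down its slope, and the 10 kg mass has 10 × 9.8 × sin 63° = 87.319 N down its slope.
The 10 kg side's 87.319 N exceeds the other side's 63.405 N, so that mass slides down and the 11 kg mass slides up. Taking that direction as positive, Newton's second law for the whole system gives 87.319 − 63.405 = (11 + 10) a, so a = 23.914 / 21 = 1.1388 m/s².

1.14 m/s²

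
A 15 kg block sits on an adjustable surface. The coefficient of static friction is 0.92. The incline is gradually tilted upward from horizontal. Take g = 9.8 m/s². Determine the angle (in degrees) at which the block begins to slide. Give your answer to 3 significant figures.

42.6°

At the threshold of sliding, static friction is at its maximum μ_s N and exactly balances the weight component along the incline: mg sin θ = μ_s mg cos θ.
Hence tan θ = μ_s = 0.92, so θ = arctan(0.92) = 42.6141°.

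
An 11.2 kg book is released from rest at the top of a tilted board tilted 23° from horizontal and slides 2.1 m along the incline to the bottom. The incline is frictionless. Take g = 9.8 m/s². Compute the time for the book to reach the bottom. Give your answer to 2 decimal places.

The weight component along the incline is mg sin 23° = 42.887 N and the normal force is N = mg cos 23° = 101.035 N.
With no friction, a = g sin 23° = 3.8292 m/s².
Starting from rest, L = ½at², so t = √(2L/a) = √(2 × 2.1 / 3.8292) = 1.0473 s.

1.05 s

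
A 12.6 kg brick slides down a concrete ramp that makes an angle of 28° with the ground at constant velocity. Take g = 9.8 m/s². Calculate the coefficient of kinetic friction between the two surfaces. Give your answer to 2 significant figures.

At constant velocity the net force along the incline is zero: mg sin 28° = μ mg cos 28°.
So μ = tan 28° = 0.4695 / 0.8829 = 0.5318.

0.53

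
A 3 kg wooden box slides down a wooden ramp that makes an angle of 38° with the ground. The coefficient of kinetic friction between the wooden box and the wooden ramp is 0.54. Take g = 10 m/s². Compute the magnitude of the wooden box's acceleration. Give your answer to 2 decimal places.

1.90 m/s²

Resolving the weight along the incline: the component pulling the wooden box down the slope is mg sin 38° = 3 × 10 × 0.6157 = 18.471 N, and the normal force is N = mg cos 38° = 3 × 10 × 0.7880 = 23.640 N.
Kinetic friction acts up the slope with magnitude f = μN = 0.54 × 23.640 = 12.766 N.
Net force along the incline is 18.471 − 12.766 = 5.705 N, so a = 5.705 / 3 = 1.9017 m/s².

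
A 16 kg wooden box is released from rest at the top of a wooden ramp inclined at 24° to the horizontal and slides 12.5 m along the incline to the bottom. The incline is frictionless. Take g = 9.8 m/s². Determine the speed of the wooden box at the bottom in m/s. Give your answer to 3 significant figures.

9.98 m/s

The weight component along the incline is mg sin 24° = 63.776 N and the normal force is N = mg cos 24° = 143.244 N.
With no friction, a = g sin 24° = 3.9860 m/s².
Starting from rest over a distance of 12.5 m, v² = 2aL = 2 × 3.9860 × 12.5 = 99.6500, so v = 9.9825 m/s.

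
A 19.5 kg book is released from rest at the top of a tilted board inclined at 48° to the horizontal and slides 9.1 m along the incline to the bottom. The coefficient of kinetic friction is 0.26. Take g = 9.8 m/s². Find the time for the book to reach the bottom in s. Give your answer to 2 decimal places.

1.81 s

The weight component along the incline is mg sin 48° = 142.015 N and the normal force is N = mg cos 48° = 127.871 N.
Friction up the slope is f = μN = 0.26 × 127.871 = 33.246 N, so the net downslope force is 142.015 − 33.246 = 108.769 N and a = 108.769 / 19.5 = 5.5779 m/s².
Starting from rest, L = ½at², so t = √(2L/a) = √(2 × 9.1 / 5.5779) = 1.8063 s.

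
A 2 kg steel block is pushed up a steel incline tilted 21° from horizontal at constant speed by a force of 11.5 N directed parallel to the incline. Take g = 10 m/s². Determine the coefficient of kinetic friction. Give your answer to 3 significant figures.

At constant speed ΣF = 0 along the incline. The applied 11.5 N acts up the slope; the weight component mg sin 21° = 7.167 N and kinetic friction μN both act down the slope.
So 11.5 = 7.167 + μ × 18.672, giving μ = (11.5 − 7.167) / 18.672 = 0.2321.

0.232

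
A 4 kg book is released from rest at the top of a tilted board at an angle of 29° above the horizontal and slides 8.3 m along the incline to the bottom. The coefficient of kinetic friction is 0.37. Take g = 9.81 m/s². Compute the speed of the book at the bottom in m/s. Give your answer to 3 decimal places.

The weight component along the incline is mg sin 29° = 19.024 N and the normal force is N = mg cos 29° = 34.320 N.
Friction up the slope is f = μN = 0.37 × 34.320 = 12.698 N, so the net downslope force is 19.024 − 12.698 = 6.326 N and a = 6.326 / 4 = 1.5815 m/s².
Starting from rest over a distance of 8.3 m, v² = 2aL = 2 × 1.5815 × 8.3 = 26.2529, so v = 5.1238 m/s.

5.124 m/s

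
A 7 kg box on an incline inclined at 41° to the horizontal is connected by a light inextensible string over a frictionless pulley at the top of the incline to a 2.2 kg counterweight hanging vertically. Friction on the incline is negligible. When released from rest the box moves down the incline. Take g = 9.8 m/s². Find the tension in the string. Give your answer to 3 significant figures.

For the box on the incline: the weight component along the slope is m₁g sin 41° = 7 × 9.8 × 0.6561 = 45.008 N and the normal force is N = m₁g cos 41° = 51.773 N.
Newton's second law for the box (down-slope positive): 45.008 − T = 7 a. For the hanging counterweight (upward positive): T − 2.2 × 9.8 = 2.2 a.
Adding the two equations eliminates T: 23.448 = 9.2 a, so a = 2.5487 m/s².
Then from the hanging counterweight's equation, T = 2.2 × (9.8 + 2.5487) = 27.167 N.

27.2 N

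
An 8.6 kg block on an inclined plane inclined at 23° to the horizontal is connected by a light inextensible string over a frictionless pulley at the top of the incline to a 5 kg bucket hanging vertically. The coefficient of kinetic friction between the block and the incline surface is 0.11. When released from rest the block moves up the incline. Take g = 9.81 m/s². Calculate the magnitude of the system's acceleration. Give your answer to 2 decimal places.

For the block on the incline: the weight component along the slope is m₁g sin 23° = 8.6 × 9.81 × 0.3907 = 32.962 N and the normal force is N = m₁g cos 23° = 77.659 N.
Kinetic friction opposes the block's motion up the incline: f = μN = 0.11 × 77.659 = 8.542 N acting down the slope.
Newton's second law for the block (up-slope positive): T − 32.962 − 8.542 = 8.6 a. For the hanging bucket (downward positive): 5 × 9.81 − T = 5 a.
Adding the two equations eliminates T: 7.546 = 13.6 a, so a = 0.5549 m/s².

0.55 m/s²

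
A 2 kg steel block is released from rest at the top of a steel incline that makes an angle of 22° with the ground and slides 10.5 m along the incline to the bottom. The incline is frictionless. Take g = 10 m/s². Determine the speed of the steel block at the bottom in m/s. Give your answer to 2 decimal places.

The weight component along the incline is mg sin 22° = 7.492 N and the normal force is N = mg cos 22° = 18.544 N.
With no friction, a = g sin 22° = 3.7461 m/s².
Starting from rest over a distance of 10.5 m, v² = 2aL = 2 × 3.7461 × 10.5 = 78.6681, so v = 8.8695 m/s.

8.87 m/s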